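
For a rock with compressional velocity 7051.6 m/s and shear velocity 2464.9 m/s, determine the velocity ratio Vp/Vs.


Vp/Vs = 7051.6 / 2464.9
= 2.8608

2.8608


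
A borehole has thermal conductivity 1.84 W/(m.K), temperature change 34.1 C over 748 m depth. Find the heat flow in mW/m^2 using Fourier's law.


q = k * dT / dz * 1000
= 1.84 * 34.1 / 748 * 1000
= 0.083882 * 1000
= 83.8824 mW/m^2

83.8824


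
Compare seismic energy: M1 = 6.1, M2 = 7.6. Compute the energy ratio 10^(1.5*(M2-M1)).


M2 - M1 = 7.6 - 6.1 = 1.5
1.5 * 1.5 = 2.25
ratio = 10^2.25 = 177.83

177.83


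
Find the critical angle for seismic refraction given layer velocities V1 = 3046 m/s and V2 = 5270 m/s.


V1/V2 = 3046/5270 = 0.577989
theta_c = arcsin(0.577989) = 35.3092 degrees

35.3092


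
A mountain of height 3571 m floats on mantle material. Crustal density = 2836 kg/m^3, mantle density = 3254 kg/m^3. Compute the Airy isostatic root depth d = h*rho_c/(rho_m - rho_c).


rho_m - rho_c = 3254 - 2836 = 418
d = 3571 * 2836 / 418
= 10127356 / 418
= 24228.12 m

24228.12


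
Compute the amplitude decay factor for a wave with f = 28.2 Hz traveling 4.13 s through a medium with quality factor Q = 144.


pi*f*t/Q = pi*28.2*4.13/144 = 2.540894
A/A0 = exp(-2.540894) = 0.078796

0.078796


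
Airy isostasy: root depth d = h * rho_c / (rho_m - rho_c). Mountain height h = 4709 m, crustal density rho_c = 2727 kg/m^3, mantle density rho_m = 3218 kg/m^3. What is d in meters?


rho_m - rho_c = 3218 - 2727 = 491
d = 4709 * 2727 / 491
= 12841443 / 491
= 26153.65 m

26153.65


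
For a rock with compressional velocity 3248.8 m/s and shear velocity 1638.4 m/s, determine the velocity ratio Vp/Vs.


Vp/Vs = 3248.8 / 1638.4
= 1.9829

1.9829


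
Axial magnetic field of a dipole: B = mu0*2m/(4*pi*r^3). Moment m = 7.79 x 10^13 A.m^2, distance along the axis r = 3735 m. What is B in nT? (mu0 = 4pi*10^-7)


m = 7.79 x 10^13 = 77900000000000 A.m^2
2m = 155800000000000 A.m^2
r^3 = 3735^3 = 52104090375
B = (4pi*10^-7) * 155800000000000 / (4*pi * 52104090375) * 1e9
= 195784054.171716 / 654759310176.31 * 1e9
= 299016.8313 nT

299016.8313


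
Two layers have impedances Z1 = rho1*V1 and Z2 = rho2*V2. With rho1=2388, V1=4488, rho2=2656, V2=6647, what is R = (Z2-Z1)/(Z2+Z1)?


Z1 = 2388 * 4488 = 10717344
Z2 = 2656 * 6647 = 17654432
R = (17654432 - 10717344) / (17654432 + 10717344) = 6937088 / 28371776 = 0.2445

0.2445


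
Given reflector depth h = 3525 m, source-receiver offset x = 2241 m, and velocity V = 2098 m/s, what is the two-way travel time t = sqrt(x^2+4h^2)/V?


x^2 + 4h^2 = 2241^2 + 4*3525^2 = 5022081 + 49702500 = 54724581
sqrt(54724581) = 7397.6064
t = 7397.6064 / 2098 = 3.526 s

3.526


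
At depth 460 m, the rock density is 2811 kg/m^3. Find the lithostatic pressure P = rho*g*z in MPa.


P = rho * g * z / 1e6
= 2811 * 9.81 * 460 / 1e6
= 12684918.6 / 1e6
= 12.6849 MPa

12.6849


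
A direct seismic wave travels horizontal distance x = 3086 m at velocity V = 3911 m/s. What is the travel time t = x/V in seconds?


t = x / V
= 3086 / 3911
= 0.7891 s

0.7891


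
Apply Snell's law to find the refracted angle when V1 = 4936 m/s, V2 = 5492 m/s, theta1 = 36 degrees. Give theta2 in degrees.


sin(theta1) = sin(36 deg) = 0.587785
sin(theta2) = V2/V1 * sin(theta1) = 5492/4936 * 0.587785 = 0.653994
theta2 = arcsin(0.653994) = 40.8434 degrees

40.8434


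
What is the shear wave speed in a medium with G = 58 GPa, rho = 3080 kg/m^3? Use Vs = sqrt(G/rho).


Convert G to Pa: G = 58e9 Pa
Compute G/rho = 58e9 / 3080 = 18831168.8312
Vs = sqrt(18831168.8312) = 4339.49 m/s

4339.49


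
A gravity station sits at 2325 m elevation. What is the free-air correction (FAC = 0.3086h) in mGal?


FAC = 0.3086 * h
= 0.3086 * 2325
= 717.495 mGal

717.495


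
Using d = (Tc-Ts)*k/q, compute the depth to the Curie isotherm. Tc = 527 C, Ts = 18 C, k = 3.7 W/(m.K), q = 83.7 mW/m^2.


T_Curie - T_surf = 527 - 18 = 509 C
Convert q to W/m^2: 83.7 mW/m^2 = 0.0837 W/m^2
d = 509 * 3.7 / 0.0837 = 22500.6 m

22500.6


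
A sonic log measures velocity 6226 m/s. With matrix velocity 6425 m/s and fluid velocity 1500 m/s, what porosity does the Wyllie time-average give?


1/V - 1/Vm = 1/6226 - 1/6425 = 4.97e-06
1/Vf - 1/Vm = 1/1500 - 1/6425 = 0.00051102
phi = 4.97e-06 / 0.00051102 = 0.0097

0.0097


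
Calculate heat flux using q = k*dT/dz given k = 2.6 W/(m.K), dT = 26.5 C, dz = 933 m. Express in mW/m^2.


q = k * dT / dz * 1000
= 2.6 * 26.5 / 933 * 1000
= 0.073848 * 1000
= 73.8478 mW/m^2

73.8478


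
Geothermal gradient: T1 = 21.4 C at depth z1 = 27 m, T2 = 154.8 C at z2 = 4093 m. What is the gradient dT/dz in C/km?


dT = 154.8 - 21.4 = 133.4 C
dz = 4093 - 27 = 4066 m
gradient = dT/dz * 1000 = 133.4/4066 * 1000 = 32.8087 C/km

32.8087


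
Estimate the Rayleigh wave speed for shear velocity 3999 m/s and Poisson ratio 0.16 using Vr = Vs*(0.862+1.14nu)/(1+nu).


Numerator factor = 0.862 + 1.14*0.16 = 1.0444
Denominator = 1 + 0.16 = 1.16
Vr = 3999 * 1.0444 / 1.16 = 3600.48 m/s

3600.48


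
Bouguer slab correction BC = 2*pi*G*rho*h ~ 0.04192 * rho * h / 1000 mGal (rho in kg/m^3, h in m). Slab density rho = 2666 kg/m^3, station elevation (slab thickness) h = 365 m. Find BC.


BC = 0.04192 * rho * h / 1000
= 0.04192 * 2666 * 365 / 1000
= 40.7919 mGal

40.7919


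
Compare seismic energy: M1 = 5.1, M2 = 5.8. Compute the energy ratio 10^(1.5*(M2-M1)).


M2 - M1 = 5.8 - 5.1 = 0.7
1.5 * 0.7 = 1.05
ratio = 10^1.05 = 11.22

11.22


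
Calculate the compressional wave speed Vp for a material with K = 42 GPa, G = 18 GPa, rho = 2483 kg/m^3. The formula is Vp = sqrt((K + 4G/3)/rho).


First compute the effective modulus:
K + 4G/3 = 42e9 + 4*18e9/3 = 66000000000.0 Pa
Then divide by density:
66000000000.0 / 2483 = 26580749.0938 Pa/(kg/m^3)
Take the square root:
Vp = sqrt(26580749.0938) = 5155.65 m/s

5155.65


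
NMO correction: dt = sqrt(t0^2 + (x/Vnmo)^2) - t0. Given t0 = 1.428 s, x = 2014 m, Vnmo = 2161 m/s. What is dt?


x/Vnmo = 2014/2161 = 0.931976
(x/Vnmo)^2 = 0.868579
t0^2 = 2.039184
sqrt(2.039184 + 0.868579) = 1.705216
dt = 1.705216 - 1.428 = 0.277216

0.277216


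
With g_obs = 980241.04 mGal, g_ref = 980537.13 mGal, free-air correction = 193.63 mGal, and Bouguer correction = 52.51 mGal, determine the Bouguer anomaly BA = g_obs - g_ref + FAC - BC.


BA = g_obs - g_ref + FAC - BC
= 980241.04 - 980537.13 + 193.63 - 52.51
= -154.97 mGal

-154.97


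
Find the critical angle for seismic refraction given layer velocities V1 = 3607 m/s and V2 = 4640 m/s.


V1/V2 = 3607/4640 = 0.777371
theta_c = arcsin(0.777371) = 51.0205 degrees

51.0205


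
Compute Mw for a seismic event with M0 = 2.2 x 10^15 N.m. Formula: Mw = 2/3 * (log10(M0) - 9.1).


log10(M0) = log10(2.2 x 10^15) = 15.3424
Mw = 2/3 * (15.3424 - 9.1)
= 2/3 * 6.2424
= 4.16

4.16


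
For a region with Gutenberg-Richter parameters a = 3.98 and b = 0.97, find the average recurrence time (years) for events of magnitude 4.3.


log10(N) = 3.98 - 0.97*4.3 = -0.191
N = 10^-0.191 = 0.644169
T = 1/N = 1/0.644169 = 1.5524 years

1.5524


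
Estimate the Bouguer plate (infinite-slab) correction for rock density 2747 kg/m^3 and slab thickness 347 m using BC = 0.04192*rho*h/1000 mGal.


BC = 0.04192 * rho * h / 1000
= 0.04192 * 2747 * 347 / 1000
= 39.9585 mGal

39.9585


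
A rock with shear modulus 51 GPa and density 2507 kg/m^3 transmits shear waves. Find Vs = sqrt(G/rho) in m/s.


Convert G to Pa: G = 51e9 Pa
Compute G/rho = 51e9 / 2507 = 20343039.4894
Vs = sqrt(20343039.4894) = 4510.33 m/s

4510.33


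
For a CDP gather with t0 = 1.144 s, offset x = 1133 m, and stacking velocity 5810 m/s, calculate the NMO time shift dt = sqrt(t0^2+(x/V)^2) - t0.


x/Vnmo = 1133/5810 = 0.195009
(x/Vnmo)^2 = 0.038028
t0^2 = 1.308736
sqrt(1.308736 + 0.038028) = 1.160502
dt = 1.160502 - 1.144 = 0.016502

0.016502


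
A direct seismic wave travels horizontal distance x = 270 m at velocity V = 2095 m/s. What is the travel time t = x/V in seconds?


t = x / V
= 270 / 2095
= 0.1289 s

0.1289


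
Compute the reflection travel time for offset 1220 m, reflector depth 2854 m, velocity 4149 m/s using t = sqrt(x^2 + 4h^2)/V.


x^2 + 4h^2 = 1220^2 + 4*2854^2 = 1488400 + 32581264 = 34069664
sqrt(34069664) = 5836.9225
t = 5836.9225 / 4149 = 1.4068 s

1.4068


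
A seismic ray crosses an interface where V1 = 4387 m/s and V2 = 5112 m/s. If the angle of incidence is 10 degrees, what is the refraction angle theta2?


sin(theta1) = sin(10 deg) = 0.173648
sin(theta2) = V2/V1 * sin(theta1) = 5112/4387 * 0.173648 = 0.202345
theta2 = arcsin(0.202345) = 11.6741 degrees

11.6741


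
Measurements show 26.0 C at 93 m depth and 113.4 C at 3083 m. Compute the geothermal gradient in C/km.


dT = 113.4 - 26.0 = 87.4 C
dz = 3083 - 93 = 2990 m
gradient = dT/dz * 1000 = 87.4/2990 * 1000 = 29.2308 C/km

29.2308


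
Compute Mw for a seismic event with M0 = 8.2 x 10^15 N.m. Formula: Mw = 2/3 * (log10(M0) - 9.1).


log10(M0) = log10(8.2 x 10^15) = 15.9138
Mw = 2/3 * (15.9138 - 9.1)
= 2/3 * 6.8138
= 4.54

4.54


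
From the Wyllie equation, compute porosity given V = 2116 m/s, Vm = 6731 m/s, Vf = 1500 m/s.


1/V - 1/Vm = 1/2116 - 1/6731 = 0.00032402
1/Vf - 1/Vm = 1/1500 - 1/6731 = 0.0005181
phi = 0.00032402 / 0.0005181 = 0.6254

0.6254


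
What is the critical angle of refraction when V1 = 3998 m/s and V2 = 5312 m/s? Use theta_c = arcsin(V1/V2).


V1/V2 = 3998/5312 = 0.752636
theta_c = arcsin(0.752636) = 48.8192 degrees

48.8192


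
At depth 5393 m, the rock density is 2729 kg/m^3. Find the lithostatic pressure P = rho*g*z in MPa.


P = rho * g * z / 1e6
= 2729 * 9.81 * 5393 / 1e6
= 144378645.57 / 1e6
= 144.3786 MPa

144.3786


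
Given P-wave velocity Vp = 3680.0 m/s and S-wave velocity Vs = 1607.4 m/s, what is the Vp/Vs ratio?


Vp/Vs = 3680.0 / 1607.4
= 2.2894

2.2894


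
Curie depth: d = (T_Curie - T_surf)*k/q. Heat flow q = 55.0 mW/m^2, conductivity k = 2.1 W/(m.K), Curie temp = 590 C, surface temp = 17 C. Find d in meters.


T_Curie - T_surf = 590 - 17 = 573 C
Convert q to W/m^2: 55.0 mW/m^2 = 0.055 W/m^2
d = 573 * 2.1 / 0.055 = 21878.18 m

21878.18


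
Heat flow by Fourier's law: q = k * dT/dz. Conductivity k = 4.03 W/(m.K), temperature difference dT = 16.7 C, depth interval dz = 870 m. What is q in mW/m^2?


q = k * dT / dz * 1000
= 4.03 * 16.7 / 870 * 1000
= 0.077357 * 1000
= 77.3575 mW/m^2

77.3575


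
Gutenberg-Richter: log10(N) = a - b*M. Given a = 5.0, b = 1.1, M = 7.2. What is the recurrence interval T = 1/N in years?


log10(N) = 5.0 - 1.1*7.2 = -2.92
N = 10^-2.92 = 0.001202
T = 1/N = 1/0.001202 = 831.7638 years

831.7638


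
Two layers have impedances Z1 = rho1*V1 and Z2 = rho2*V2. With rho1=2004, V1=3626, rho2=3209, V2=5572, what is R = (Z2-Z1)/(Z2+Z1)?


Z1 = 2004 * 3626 = 7266504
Z2 = 3209 * 5572 = 17880548
R = (17880548 - 7266504) / (17880548 + 7266504) = 10614044 / 25147052 = 0.4221

0.4221


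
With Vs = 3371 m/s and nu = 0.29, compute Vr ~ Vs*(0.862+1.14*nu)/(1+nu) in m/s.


Numerator factor = 0.862 + 1.14*0.29 = 1.1926
Denominator = 1 + 0.29 = 1.29
Vr = 3371 * 1.1926 / 1.29 = 3116.48 m/s

3116.48


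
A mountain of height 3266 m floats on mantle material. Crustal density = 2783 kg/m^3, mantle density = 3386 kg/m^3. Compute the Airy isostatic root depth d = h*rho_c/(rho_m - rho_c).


rho_m - rho_c = 3386 - 2783 = 603
d = 3266 * 2783 / 603
= 9089278 / 603
= 15073.43 m

15073.43


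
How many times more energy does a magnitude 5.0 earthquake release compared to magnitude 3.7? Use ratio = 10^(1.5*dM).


M2 - M1 = 5.0 - 3.7 = 1.3
1.5 * 1.3 = 1.95
ratio = 10^1.95 = 89.13

89.13


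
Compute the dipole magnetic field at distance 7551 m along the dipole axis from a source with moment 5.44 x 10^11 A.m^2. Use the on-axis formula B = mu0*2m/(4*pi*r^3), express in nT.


m = 5.44 x 10^11 = 544000000000 A.m^2
2m = 1088000000000 A.m^2
r^3 = 7551^3 = 430539905151
B = (4pi*10^-7) * 1088000000000 / (4*pi * 430539905151) * 1e9
= 1367221.122842 / 5410324012398.51 * 1e9
= 252.706 nT

252.706


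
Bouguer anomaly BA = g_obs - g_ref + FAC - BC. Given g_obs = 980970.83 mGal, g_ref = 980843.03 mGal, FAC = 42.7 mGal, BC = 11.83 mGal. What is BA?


BA = g_obs - g_ref + FAC - BC
= 980970.83 - 980843.03 + 42.7 - 11.83
= 158.67 mGal

158.67


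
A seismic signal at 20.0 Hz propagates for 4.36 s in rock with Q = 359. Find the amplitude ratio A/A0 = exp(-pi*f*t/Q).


pi*f*t/Q = pi*20.0*4.36/359 = 0.763083
A/A0 = exp(-0.763083) = 0.466227

0.466227


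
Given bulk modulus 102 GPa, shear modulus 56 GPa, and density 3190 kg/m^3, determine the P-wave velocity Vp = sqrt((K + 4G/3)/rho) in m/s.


First compute the effective modulus:
K + 4G/3 = 102e9 + 4*56e9/3 = 176666666666.67 Pa
Then divide by density:
176666666666.67 / 3190 = 55381400.209 Pa/(kg/m^3)
Take the square root:
Vp = sqrt(55381400.209) = 7441.87 m/s

7441.87


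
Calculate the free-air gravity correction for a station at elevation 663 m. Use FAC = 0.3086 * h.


FAC = 0.3086 * h
= 0.3086 * 663
= 204.6018 mGal

204.6018


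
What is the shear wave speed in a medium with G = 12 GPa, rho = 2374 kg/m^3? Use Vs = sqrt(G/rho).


Convert G to Pa: G = 12e9 Pa
Compute G/rho = 12e9 / 2374 = 5054759.8989
Vs = sqrt(5054759.8989) = 2248.28 m/s

2248.28


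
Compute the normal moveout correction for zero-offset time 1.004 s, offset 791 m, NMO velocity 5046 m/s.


x/Vnmo = 791/5046 = 0.156758
(x/Vnmo)^2 = 0.024573
t0^2 = 1.008016
sqrt(1.008016 + 0.024573) = 1.016164
dt = 1.016164 - 1.004 = 0.012164

0.012164


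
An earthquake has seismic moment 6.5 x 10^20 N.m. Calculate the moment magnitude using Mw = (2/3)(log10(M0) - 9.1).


log10(M0) = log10(6.5 x 10^20) = 20.8129
Mw = 2/3 * (20.8129 - 9.1)
= 2/3 * 11.7129
= 7.81

7.81


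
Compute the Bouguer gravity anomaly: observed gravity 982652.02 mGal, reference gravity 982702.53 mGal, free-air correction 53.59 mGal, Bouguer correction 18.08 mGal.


BA = g_obs - g_ref + FAC - BC
= 982652.02 - 982702.53 + 53.59 - 18.08
= -15.0 mGal

-15.0


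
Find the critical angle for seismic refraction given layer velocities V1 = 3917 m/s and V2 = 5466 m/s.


V1/V2 = 3917/5466 = 0.716612
theta_c = arcsin(0.716612) = 45.7754 degrees

45.7754


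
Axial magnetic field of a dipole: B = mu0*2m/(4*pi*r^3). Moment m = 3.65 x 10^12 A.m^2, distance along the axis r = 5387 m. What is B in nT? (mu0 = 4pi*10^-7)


m = 3.65 x 10^12 = 3650000000000 A.m^2
2m = 7300000000000 A.m^2
r^3 = 5387^3 = 156329495603
B = (4pi*10^-7) * 7300000000000 / (4*pi * 156329495603) * 1e9
= 9173450.548482 / 1964494379703.13 * 1e9
= 4669.6242 nT

4669.6242


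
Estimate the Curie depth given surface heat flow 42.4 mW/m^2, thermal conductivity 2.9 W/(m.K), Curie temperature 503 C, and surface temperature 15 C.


T_Curie - T_surf = 503 - 15 = 488 C
Convert q to W/m^2: 42.4 mW/m^2 = 0.0424 W/m^2
d = 488 * 2.9 / 0.0424 = 33377.36 m

33377.36


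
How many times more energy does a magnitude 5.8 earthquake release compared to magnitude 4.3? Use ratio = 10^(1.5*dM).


M2 - M1 = 5.8 - 4.3 = 1.5
1.5 * 1.5 = 2.25
ratio = 10^2.25 = 177.83

177.83


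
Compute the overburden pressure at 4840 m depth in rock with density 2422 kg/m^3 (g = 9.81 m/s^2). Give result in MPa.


P = rho * g * z / 1e6
= 2422 * 9.81 * 4840 / 1e6
= 114997528.8 / 1e6
= 114.9975 MPa

114.9975


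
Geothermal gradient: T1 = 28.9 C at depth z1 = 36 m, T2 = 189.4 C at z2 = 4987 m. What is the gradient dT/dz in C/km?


dT = 189.4 - 28.9 = 160.5 C
dz = 4987 - 36 = 4951 m
gradient = dT/dz * 1000 = 160.5/4951 * 1000 = 32.4177 C/km

32.4177


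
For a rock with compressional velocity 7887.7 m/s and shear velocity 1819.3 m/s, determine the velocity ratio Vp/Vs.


Vp/Vs = 7887.7 / 1819.3
= 4.3356

4.3356


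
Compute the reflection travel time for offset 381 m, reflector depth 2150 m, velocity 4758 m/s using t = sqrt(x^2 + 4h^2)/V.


x^2 + 4h^2 = 381^2 + 4*2150^2 = 145161 + 18490000 = 18635161
sqrt(18635161) = 4316.8462
t = 4316.8462 / 4758 = 0.9073 s

0.9073


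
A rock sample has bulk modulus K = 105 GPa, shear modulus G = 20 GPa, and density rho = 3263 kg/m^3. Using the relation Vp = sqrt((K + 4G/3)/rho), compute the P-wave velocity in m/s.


First compute the effective modulus:
K + 4G/3 = 105e9 + 4*20e9/3 = 131666666666.67 Pa
Then divide by density:
131666666666.67 / 3263 = 40351414.8534 Pa/(kg/m^3)
Take the square root:
Vp = sqrt(40351414.8534) = 6352.28 m/s

6352.28


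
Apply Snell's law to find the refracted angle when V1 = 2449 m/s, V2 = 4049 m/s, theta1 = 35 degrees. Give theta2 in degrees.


sin(theta1) = sin(35 deg) = 0.573576
sin(theta2) = V2/V1 * sin(theta1) = 4049/2449 * 0.573576 = 0.94831
theta2 = arcsin(0.94831) = 71.4975 degrees

71.4975


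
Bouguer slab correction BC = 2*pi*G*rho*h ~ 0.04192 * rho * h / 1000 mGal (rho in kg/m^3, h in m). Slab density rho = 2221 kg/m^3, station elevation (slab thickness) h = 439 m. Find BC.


BC = 0.04192 * rho * h / 1000
= 0.04192 * 2221 * 439 / 1000
= 40.8728 mGal

40.8728


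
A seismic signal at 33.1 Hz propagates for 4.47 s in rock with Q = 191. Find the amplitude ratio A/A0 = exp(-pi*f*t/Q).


pi*f*t/Q = pi*33.1*4.47/191 = 2.433616
A/A0 = exp(-2.433616) = 0.087719

0.087719


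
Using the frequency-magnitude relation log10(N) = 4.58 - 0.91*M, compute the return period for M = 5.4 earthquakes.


log10(N) = 4.58 - 0.91*5.4 = -0.334
N = 10^-0.334 = 0.463447
T = 1/N = 1/0.463447 = 2.1577 years

2.1577


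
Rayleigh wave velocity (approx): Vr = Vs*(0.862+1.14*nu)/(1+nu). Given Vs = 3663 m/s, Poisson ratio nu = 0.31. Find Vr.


Numerator factor = 0.862 + 1.14*0.31 = 1.2154
Denominator = 1 + 0.31 = 1.31
Vr = 3663 * 1.2154 / 1.31 = 3398.48 m/s

3398.48


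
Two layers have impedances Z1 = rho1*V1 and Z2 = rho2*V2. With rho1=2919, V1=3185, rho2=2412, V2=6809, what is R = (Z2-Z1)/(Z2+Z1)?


Z1 = 2919 * 3185 = 9297015
Z2 = 2412 * 6809 = 16423308
R = (16423308 - 9297015) / (16423308 + 9297015) = 7126293 / 25720323 = 0.2771

0.2771


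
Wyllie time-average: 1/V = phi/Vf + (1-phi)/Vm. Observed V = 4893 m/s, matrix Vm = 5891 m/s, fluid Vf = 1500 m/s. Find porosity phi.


1/V - 1/Vm = 1/4893 - 1/5891 = 3.462e-05
1/Vf - 1/Vm = 1/1500 - 1/5891 = 0.00049692
phi = 3.462e-05 / 0.00049692 = 0.0697

0.0697


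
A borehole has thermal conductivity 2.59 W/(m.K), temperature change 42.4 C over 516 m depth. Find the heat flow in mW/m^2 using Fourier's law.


q = k * dT / dz * 1000
= 2.59 * 42.4 / 516 * 1000
= 0.212822 * 1000
= 212.8217 mW/m^2

212.8217


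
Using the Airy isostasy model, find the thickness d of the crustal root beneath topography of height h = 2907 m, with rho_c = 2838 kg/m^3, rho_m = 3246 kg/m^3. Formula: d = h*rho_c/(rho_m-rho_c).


rho_m - rho_c = 3246 - 2838 = 408
d = 2907 * 2838 / 408
= 8250066 / 408
= 20220.75 m

20220.75


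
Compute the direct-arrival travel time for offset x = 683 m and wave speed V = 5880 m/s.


t = x / V
= 683 / 5880
= 0.1162 s

0.1162


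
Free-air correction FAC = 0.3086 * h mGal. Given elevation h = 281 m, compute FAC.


FAC = 0.3086 * h
= 0.3086 * 281
= 86.7166 mGal

86.7166


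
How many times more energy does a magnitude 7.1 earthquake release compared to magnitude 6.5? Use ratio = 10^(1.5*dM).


M2 - M1 = 7.1 - 6.5 = 0.6
1.5 * 0.6 = 0.9
ratio = 10^0.9 = 7.94

7.94


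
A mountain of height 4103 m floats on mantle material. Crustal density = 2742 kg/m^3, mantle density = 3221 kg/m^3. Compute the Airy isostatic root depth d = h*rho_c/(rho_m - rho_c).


rho_m - rho_c = 3221 - 2742 = 479
d = 4103 * 2742 / 479
= 11250426 / 479
= 23487.32 m

23487.32


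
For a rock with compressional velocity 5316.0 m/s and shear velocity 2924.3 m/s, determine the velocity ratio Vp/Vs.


Vp/Vs = 5316.0 / 2924.3
= 1.8179

1.8179


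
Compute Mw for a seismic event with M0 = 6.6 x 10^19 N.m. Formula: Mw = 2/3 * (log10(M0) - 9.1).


log10(M0) = log10(6.6 x 10^19) = 19.8195
Mw = 2/3 * (19.8195 - 9.1)
= 2/3 * 10.7195
= 7.15

7.15


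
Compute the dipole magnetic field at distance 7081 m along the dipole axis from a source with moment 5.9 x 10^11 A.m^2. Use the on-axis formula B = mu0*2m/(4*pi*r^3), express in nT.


m = 5.9 x 10^11 = 590000000000 A.m^2
2m = 1180000000000 A.m^2
r^3 = 7081^3 = 355045312441
B = (4pi*10^-7) * 1180000000000 / (4*pi * 355045312441) * 1e9
= 1482831.732494 / 4461630981024.55 * 1e9
= 332.3519 nT

332.3519


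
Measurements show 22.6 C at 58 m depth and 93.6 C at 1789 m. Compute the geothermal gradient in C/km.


dT = 93.6 - 22.6 = 71.0 C
dz = 1789 - 58 = 1731 m
gradient = dT/dz * 1000 = 71.0/1731 * 1000 = 41.0168 C/km

41.0168


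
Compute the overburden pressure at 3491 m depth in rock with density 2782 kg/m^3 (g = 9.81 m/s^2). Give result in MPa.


P = rho * g * z / 1e6
= 2782 * 9.81 * 3491 / 1e6
= 95274347.22 / 1e6
= 95.2743 MPa

95.2743


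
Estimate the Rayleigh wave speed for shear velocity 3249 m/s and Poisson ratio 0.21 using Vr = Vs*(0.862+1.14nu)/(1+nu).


Numerator factor = 0.862 + 1.14*0.21 = 1.1014
Denominator = 1 + 0.21 = 1.21
Vr = 3249 * 1.1014 / 1.21 = 2957.4 m/s

2957.4


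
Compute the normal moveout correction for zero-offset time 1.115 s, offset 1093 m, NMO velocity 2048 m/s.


x/Vnmo = 1093/2048 = 0.533691
(x/Vnmo)^2 = 0.284827
t0^2 = 1.243225
sqrt(1.243225 + 0.284827) = 1.236144
dt = 1.236144 - 1.115 = 0.121144

0.121144


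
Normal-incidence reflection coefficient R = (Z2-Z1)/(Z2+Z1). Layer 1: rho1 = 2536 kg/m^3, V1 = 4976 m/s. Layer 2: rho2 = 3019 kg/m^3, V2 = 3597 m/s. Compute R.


Z1 = 2536 * 4976 = 12619136
Z2 = 3019 * 3597 = 10859343
R = (10859343 - 12619136) / (10859343 + 12619136) = -1759793 / 23478479 = -0.075

-0.075


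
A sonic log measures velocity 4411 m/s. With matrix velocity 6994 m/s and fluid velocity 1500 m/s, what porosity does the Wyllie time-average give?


1/V - 1/Vm = 1/4411 - 1/6994 = 8.373e-05
1/Vf - 1/Vm = 1/1500 - 1/6994 = 0.00052369
phi = 8.373e-05 / 0.00052369 = 0.1599

0.1599


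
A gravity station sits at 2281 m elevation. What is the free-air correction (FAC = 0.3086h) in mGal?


FAC = 0.3086 * h
= 0.3086 * 2281
= 703.9166 mGal

703.9166


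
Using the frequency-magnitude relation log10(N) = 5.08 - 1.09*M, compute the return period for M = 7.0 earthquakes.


log10(N) = 5.08 - 1.09*7.0 = -2.55
N = 10^-2.55 = 0.002818
T = 1/N = 1/0.002818 = 354.8134 years

354.8134


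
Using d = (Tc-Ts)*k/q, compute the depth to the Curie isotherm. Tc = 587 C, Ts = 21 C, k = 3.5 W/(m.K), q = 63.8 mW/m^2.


T_Curie - T_surf = 587 - 21 = 566 C
Convert q to W/m^2: 63.8 mW/m^2 = 0.0638 W/m^2
d = 566 * 3.5 / 0.0638 = 31050.16 m

31050.16


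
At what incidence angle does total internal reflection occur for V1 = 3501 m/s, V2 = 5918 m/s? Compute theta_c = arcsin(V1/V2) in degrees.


V1/V2 = 3501/5918 = 0.591585
theta_c = arcsin(0.591585) = 36.2696 degrees

36.2696


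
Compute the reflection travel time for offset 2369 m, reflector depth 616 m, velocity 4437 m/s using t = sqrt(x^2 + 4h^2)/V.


x^2 + 4h^2 = 2369^2 + 4*616^2 = 5612161 + 1517824 = 7129985
sqrt(7129985) = 2670.2032
t = 2670.2032 / 4437 = 0.6018 s

0.6018


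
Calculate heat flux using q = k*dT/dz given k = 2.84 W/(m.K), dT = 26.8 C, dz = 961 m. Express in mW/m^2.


q = k * dT / dz * 1000
= 2.84 * 26.8 / 961 * 1000
= 0.079201 * 1000
= 79.2008 mW/m^2

79.2008


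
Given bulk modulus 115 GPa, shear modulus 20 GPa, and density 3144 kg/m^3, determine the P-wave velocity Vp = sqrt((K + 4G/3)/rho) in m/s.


First compute the effective modulus:
K + 4G/3 = 115e9 + 4*20e9/3 = 141666666666.67 Pa
Then divide by density:
141666666666.67 / 3144 = 45059372.3494 Pa/(kg/m^3)
Take the square root:
Vp = sqrt(45059372.3494) = 6712.63 m/s

6712.63


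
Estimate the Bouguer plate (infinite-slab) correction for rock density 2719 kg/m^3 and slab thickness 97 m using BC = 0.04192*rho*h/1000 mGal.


BC = 0.04192 * rho * h / 1000
= 0.04192 * 2719 * 97 / 1000
= 11.0561 mGal

11.0561


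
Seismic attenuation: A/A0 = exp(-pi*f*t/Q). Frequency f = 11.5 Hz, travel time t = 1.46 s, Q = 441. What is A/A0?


pi*f*t/Q = pi*11.5*1.46/441 = 0.119608
A/A0 = exp(-0.119608) = 0.887268

0.887268


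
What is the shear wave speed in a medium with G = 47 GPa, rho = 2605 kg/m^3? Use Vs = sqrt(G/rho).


Convert G to Pa: G = 47e9 Pa
Compute G/rho = 47e9 / 2605 = 18042226.4875
Vs = sqrt(18042226.4875) = 4247.61 m/s

4247.61


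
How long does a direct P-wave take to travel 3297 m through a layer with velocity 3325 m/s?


t = x / V
= 3297 / 3325
= 0.9916 s

0.9916


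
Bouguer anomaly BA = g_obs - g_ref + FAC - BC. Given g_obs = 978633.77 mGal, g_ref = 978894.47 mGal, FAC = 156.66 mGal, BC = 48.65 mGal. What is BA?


BA = g_obs - g_ref + FAC - BC
= 978633.77 - 978894.47 + 156.66 - 48.65
= -152.69 mGal

-152.69


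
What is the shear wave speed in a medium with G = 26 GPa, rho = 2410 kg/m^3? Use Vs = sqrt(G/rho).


Convert G to Pa: G = 26e9 Pa
Compute G/rho = 26e9 / 2410 = 10788381.7427
Vs = sqrt(10788381.7427) = 3284.57 m/s

3284.57


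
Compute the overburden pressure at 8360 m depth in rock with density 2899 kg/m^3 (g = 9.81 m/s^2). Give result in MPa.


P = rho * g * z / 1e6
= 2899 * 9.81 * 8360 / 1e6
= 237751628.4 / 1e6
= 237.7516 MPa

237.7516


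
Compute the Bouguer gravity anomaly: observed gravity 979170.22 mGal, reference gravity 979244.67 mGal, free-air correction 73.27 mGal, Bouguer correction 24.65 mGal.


BA = g_obs - g_ref + FAC - BC
= 979170.22 - 979244.67 + 73.27 - 24.65
= -25.83 mGal

-25.83


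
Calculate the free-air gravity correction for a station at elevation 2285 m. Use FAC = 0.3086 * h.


FAC = 0.3086 * h
= 0.3086 * 2285
= 705.151 mGal

705.151


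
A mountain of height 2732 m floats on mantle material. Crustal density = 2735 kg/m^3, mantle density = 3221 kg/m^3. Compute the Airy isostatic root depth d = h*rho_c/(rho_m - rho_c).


rho_m - rho_c = 3221 - 2735 = 486
d = 2732 * 2735 / 486
= 7472020 / 486
= 15374.53 m

15374.53


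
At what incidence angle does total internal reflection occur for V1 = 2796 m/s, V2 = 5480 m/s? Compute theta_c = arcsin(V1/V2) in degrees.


V1/V2 = 2796/5480 = 0.510219
theta_c = arcsin(0.510219) = 30.6784 degrees

30.6784


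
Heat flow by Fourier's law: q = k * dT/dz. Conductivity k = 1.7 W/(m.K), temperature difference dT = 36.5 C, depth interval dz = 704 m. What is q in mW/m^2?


q = k * dT / dz * 1000
= 1.7 * 36.5 / 704 * 1000
= 0.088139 * 1000
= 88.1392 mW/m^2

88.1392


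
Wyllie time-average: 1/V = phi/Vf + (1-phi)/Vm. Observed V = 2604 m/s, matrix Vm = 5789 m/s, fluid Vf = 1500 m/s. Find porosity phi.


1/V - 1/Vm = 1/2604 - 1/5789 = 0.00021128
1/Vf - 1/Vm = 1/1500 - 1/5789 = 0.00049393
phi = 0.00021128 / 0.00049393 = 0.4278

0.4278


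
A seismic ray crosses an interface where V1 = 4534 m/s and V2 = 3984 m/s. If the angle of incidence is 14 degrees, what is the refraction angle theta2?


sin(theta1) = sin(14 deg) = 0.241922
sin(theta2) = V2/V1 * sin(theta1) = 3984/4534 * 0.241922 = 0.212575
theta2 = arcsin(0.212575) = 12.2733 degrees

12.2733


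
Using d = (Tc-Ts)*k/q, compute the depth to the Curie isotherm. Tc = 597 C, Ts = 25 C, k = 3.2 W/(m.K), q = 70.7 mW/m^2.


T_Curie - T_surf = 597 - 25 = 572 C
Convert q to W/m^2: 70.7 mW/m^2 = 0.0707 W/m^2
d = 572 * 3.2 / 0.0707 = 25889.67 m

25889.67


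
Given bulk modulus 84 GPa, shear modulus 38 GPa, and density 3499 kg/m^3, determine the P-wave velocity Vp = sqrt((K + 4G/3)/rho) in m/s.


First compute the effective modulus:
K + 4G/3 = 84e9 + 4*38e9/3 = 134666666666.67 Pa
Then divide by density:
134666666666.67 / 3499 = 38487186.8153 Pa/(kg/m^3)
Take the square root:
Vp = sqrt(38487186.8153) = 6203.8 m/s

6203.8


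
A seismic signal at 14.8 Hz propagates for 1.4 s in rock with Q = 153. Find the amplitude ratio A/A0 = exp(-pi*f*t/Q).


pi*f*t/Q = pi*14.8*1.4/153 = 0.42545
A/A0 = exp(-0.42545) = 0.653476

0.653476


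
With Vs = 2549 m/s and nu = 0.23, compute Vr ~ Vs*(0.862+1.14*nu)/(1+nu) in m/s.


Numerator factor = 0.862 + 1.14*0.23 = 1.1242
Denominator = 1 + 0.23 = 1.23
Vr = 2549 * 1.1242 / 1.23 = 2329.74 m/s

2329.74


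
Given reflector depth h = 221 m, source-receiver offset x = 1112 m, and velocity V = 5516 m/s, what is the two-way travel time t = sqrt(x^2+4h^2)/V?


x^2 + 4h^2 = 1112^2 + 4*221^2 = 1236544 + 195364 = 1431908
sqrt(1431908) = 1196.6236
t = 1196.6236 / 5516 = 0.2169 s

0.2169


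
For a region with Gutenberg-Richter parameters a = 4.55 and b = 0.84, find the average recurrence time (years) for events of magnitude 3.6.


log10(N) = 4.55 - 0.84*3.6 = 1.526
N = 10^1.526 = 33.573761
T = 1/N = 1/33.573761 = 0.0298 years

0.0298


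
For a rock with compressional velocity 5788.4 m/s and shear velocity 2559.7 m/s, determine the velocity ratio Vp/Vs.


Vp/Vs = 5788.4 / 2559.7
= 2.2614

2.2614


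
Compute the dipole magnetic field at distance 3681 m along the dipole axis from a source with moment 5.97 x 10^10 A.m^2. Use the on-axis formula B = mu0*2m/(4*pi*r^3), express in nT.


m = 5.97 x 10^10 = 59700000000 A.m^2
2m = 119400000000 A.m^2
r^3 = 3681^3 = 49876670241
B = (4pi*10^-7) * 119400000000 / (4*pi * 49876670241) * 1e9
= 150042.465135 / 626768723258.59 * 1e9
= 239.3905 nT

239.3905


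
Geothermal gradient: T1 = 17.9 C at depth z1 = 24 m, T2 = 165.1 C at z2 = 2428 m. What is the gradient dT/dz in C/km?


dT = 165.1 - 17.9 = 147.2 C
dz = 2428 - 24 = 2404 m
gradient = dT/dz * 1000 = 147.2/2404 * 1000 = 61.2313 C/km

61.2313


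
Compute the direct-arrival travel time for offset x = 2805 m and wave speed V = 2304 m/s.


t = x / V
= 2805 / 2304
= 1.2174 s

1.2174


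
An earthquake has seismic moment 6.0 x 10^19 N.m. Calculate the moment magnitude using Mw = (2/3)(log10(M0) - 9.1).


log10(M0) = log10(6.0 x 10^19) = 19.7782
Mw = 2/3 * (19.7782 - 9.1)
= 2/3 * 10.6782
= 7.12

7.12


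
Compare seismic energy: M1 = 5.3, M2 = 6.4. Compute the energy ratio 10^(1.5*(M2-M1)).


M2 - M1 = 6.4 - 5.3 = 1.1
1.5 * 1.1 = 1.65
ratio = 10^1.65 = 44.67

44.67


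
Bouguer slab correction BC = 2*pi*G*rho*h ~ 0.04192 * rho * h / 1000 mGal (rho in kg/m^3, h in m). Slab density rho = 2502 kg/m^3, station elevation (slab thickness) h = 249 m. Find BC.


BC = 0.04192 * rho * h / 1000
= 0.04192 * 2502 * 249 / 1000
= 26.1161 mGal

26.1161


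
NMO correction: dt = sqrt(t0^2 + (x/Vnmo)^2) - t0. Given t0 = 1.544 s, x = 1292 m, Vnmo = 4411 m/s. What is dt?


x/Vnmo = 1292/4411 = 0.292904
(x/Vnmo)^2 = 0.085793
t0^2 = 2.383936
sqrt(2.383936 + 0.085793) = 1.571537
dt = 1.571537 - 1.544 = 0.027537

0.027537


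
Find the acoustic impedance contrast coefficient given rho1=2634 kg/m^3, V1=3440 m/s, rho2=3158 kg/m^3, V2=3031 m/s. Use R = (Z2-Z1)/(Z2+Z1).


Z1 = 2634 * 3440 = 9060960
Z2 = 3158 * 3031 = 9571898
R = (9571898 - 9060960) / (9571898 + 9060960) = 510938 / 18632858 = 0.0274

0.0274


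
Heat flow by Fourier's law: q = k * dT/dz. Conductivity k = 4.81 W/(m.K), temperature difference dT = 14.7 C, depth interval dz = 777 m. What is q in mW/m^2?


q = k * dT / dz * 1000
= 4.81 * 14.7 / 777 * 1000
= 0.091 * 1000
= 91.0 mW/m^2

91.0


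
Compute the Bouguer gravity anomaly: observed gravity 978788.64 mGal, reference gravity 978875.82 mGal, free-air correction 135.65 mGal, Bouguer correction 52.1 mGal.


BA = g_obs - g_ref + FAC - BC
= 978788.64 - 978875.82 + 135.65 - 52.1
= -3.63 mGal

-3.63


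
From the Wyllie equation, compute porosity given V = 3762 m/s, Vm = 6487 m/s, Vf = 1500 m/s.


1/V - 1/Vm = 1/3762 - 1/6487 = 0.00011166
1/Vf - 1/Vm = 1/1500 - 1/6487 = 0.00051251
phi = 0.00011166 / 0.00051251 = 0.2179

0.2179


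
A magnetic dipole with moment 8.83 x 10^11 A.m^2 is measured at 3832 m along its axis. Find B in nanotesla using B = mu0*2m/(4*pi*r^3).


m = 8.83 x 10^11 = 883000000000 A.m^2
2m = 1766000000000 A.m^2
r^3 = 3832^3 = 56269946368
B = (4pi*10^-7) * 1766000000000 / (4*pi * 56269946368) * 1e9
= 2219221.050496 / 707109000510.4 * 1e9
= 3138.4427 nT

3138.4427


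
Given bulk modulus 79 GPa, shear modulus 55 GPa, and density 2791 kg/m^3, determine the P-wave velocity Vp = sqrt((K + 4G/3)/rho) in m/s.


First compute the effective modulus:
K + 4G/3 = 79e9 + 4*55e9/3 = 152333333333.33 Pa
Then divide by density:
152333333333.33 / 2791 = 54580198.2563 Pa/(kg/m^3)
Take the square root:
Vp = sqrt(54580198.2563) = 7387.84 m/s

7387.84


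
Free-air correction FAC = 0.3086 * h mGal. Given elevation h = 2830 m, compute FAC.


FAC = 0.3086 * h
= 0.3086 * 2830
= 873.338 mGal

873.338


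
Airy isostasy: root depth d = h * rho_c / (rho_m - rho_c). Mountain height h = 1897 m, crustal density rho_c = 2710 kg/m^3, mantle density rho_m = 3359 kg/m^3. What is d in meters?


rho_m - rho_c = 3359 - 2710 = 649
d = 1897 * 2710 / 649
= 5140870 / 649
= 7921.22 m

7921.22


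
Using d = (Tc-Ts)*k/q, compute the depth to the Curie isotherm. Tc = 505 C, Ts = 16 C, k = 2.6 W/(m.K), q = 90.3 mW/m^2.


T_Curie - T_surf = 505 - 16 = 489 C
Convert q to W/m^2: 90.3 mW/m^2 = 0.0903 W/m^2
d = 489 * 2.6 / 0.0903 = 14079.73 m

14079.73


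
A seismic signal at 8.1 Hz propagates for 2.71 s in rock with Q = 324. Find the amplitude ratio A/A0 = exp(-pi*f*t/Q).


pi*f*t/Q = pi*8.1*2.71/324 = 0.212843
A/A0 = exp(-0.212843) = 0.808283

0.808283


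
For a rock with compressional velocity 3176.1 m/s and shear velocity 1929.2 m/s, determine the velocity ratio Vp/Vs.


Vp/Vs = 3176.1 / 1929.2
= 1.6463

1.6463


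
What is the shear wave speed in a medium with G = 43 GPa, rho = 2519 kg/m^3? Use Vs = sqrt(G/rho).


Convert G to Pa: G = 43e9 Pa
Compute G/rho = 43e9 / 2519 = 17070265.9786
Vs = sqrt(17070265.9786) = 4131.62 m/s

4131.62


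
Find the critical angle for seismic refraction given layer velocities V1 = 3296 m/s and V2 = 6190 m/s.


V1/V2 = 3296/6190 = 0.532472
theta_c = arcsin(0.532472) = 32.1726 degrees

32.1726


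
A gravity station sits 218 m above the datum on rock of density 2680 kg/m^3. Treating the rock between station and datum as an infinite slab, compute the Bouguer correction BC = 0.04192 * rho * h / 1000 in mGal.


BC = 0.04192 * rho * h / 1000
= 0.04192 * 2680 * 218 / 1000
= 24.4913 mGal

24.4913


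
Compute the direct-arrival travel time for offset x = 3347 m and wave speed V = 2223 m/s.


t = x / V
= 3347 / 2223
= 1.5056 s

1.5056


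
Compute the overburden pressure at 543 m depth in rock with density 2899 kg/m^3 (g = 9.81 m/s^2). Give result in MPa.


P = rho * g * z / 1e6
= 2899 * 9.81 * 543 / 1e6
= 15442480.17 / 1e6
= 15.4425 MPa

15.4425


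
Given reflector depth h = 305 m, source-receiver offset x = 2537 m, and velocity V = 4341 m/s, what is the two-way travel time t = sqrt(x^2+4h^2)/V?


x^2 + 4h^2 = 2537^2 + 4*305^2 = 6436369 + 372100 = 6808469
sqrt(6808469) = 2609.3043
t = 2609.3043 / 4341 = 0.6011 s

0.6011


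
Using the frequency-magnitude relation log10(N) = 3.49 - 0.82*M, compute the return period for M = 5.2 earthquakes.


log10(N) = 3.49 - 0.82*5.2 = -0.774
N = 10^-0.774 = 0.168267
T = 1/N = 1/0.168267 = 5.9429 years

5.9429


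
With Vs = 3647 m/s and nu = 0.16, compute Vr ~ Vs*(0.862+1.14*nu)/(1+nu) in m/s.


Numerator factor = 0.862 + 1.14*0.16 = 1.0444
Denominator = 1 + 0.16 = 1.16
Vr = 3647 * 1.0444 / 1.16 = 3283.56 m/s

3283.56


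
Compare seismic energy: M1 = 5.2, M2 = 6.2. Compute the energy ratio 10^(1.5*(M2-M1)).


M2 - M1 = 6.2 - 5.2 = 1.0
1.5 * 1.0 = 1.5
ratio = 10^1.5 = 31.62

31.62


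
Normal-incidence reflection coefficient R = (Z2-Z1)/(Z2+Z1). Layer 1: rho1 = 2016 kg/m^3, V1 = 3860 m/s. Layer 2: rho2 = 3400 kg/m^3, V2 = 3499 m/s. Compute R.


Z1 = 2016 * 3860 = 7781760
Z2 = 3400 * 3499 = 11896600
R = (11896600 - 7781760) / (11896600 + 7781760) = 4114840 / 19678360 = 0.2091

0.2091


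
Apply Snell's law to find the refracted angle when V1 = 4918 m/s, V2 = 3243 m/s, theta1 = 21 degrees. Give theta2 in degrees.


sin(theta1) = sin(21 deg) = 0.358368
sin(theta2) = V2/V1 * sin(theta1) = 3243/4918 * 0.358368 = 0.236313
theta2 = arcsin(0.236313) = 13.669 degrees

13.669


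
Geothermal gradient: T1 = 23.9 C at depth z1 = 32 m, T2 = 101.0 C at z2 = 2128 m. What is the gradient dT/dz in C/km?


dT = 101.0 - 23.9 = 77.1 C
dz = 2128 - 32 = 2096 m
gradient = dT/dz * 1000 = 77.1/2096 * 1000 = 36.7844 C/km

36.7844


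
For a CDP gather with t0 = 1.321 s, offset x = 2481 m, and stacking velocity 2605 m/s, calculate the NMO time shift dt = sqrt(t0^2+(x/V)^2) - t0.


x/Vnmo = 2481/2605 = 0.952399
(x/Vnmo)^2 = 0.907064
t0^2 = 1.745041
sqrt(1.745041 + 0.907064) = 1.628529
dt = 1.628529 - 1.321 = 0.307529

0.307529


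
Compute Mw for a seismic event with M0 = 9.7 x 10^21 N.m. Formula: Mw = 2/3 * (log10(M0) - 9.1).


log10(M0) = log10(9.7 x 10^21) = 21.9868
Mw = 2/3 * (21.9868 - 9.1)
= 2/3 * 12.8868
= 8.59

8.59


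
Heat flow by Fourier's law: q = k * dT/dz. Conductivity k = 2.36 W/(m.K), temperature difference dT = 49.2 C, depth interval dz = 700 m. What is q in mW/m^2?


q = k * dT / dz * 1000
= 2.36 * 49.2 / 700 * 1000
= 0.165874 * 1000
= 165.8743 mW/m^2

165.8743


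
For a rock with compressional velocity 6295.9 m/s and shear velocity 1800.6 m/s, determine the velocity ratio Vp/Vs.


Vp/Vs = 6295.9 / 1800.6
= 3.4966

3.4966


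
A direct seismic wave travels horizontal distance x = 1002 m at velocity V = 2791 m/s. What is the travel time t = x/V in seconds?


t = x / V
= 1002 / 2791
= 0.359 s

0.359


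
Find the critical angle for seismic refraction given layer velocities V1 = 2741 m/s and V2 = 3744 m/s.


V1/V2 = 2741/3744 = 0.732105
theta_c = arcsin(0.732105) = 47.0631 degrees

47.0631


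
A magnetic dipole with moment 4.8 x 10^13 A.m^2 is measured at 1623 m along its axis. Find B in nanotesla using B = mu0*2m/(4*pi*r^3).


m = 4.8 x 10^13 = 48000000000000 A.m^2
2m = 96000000000000 A.m^2
r^3 = 1623^3 = 4275191367
B = (4pi*10^-7) * 96000000000000 / (4*pi * 4275191367) * 1e9
= 120637157.897848 / 53723639165.03 * 1e9
= 2245513.5164 nT

2245513.5164


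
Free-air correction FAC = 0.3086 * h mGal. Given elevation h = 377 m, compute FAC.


FAC = 0.3086 * h
= 0.3086 * 377
= 116.3422 mGal

116.3422


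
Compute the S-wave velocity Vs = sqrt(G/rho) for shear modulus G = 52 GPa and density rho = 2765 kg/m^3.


Convert G to Pa: G = 52e9 Pa
Compute G/rho = 52e9 / 2765 = 18806509.9458
Vs = sqrt(18806509.9458) = 4336.65 m/s

4336.65


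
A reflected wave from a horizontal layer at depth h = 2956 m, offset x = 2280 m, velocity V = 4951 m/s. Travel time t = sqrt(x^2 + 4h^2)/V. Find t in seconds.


x^2 + 4h^2 = 2280^2 + 4*2956^2 = 5198400 + 34951744 = 40150144
sqrt(40150144) = 6336.4141
t = 6336.4141 / 4951 = 1.2798 s

1.2798


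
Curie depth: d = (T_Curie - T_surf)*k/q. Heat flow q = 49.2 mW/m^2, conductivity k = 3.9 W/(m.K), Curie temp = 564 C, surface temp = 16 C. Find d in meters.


T_Curie - T_surf = 564 - 16 = 548 C
Convert q to W/m^2: 49.2 mW/m^2 = 0.0492 W/m^2
d = 548 * 3.9 / 0.0492 = 43439.02 m

43439.02


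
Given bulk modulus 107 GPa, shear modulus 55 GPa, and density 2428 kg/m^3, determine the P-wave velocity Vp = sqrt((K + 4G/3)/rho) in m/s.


First compute the effective modulus:
K + 4G/3 = 107e9 + 4*55e9/3 = 180333333333.33 Pa
Then divide by density:
180333333333.33 / 2428 = 74272377.8144 Pa/(kg/m^3)
Take the square root:
Vp = sqrt(74272377.8144) = 8618.14 m/s

8618.14


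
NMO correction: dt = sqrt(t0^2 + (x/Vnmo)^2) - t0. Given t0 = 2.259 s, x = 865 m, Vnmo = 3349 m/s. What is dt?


x/Vnmo = 865/3349 = 0.258286
(x/Vnmo)^2 = 0.066712
t0^2 = 5.103081
sqrt(5.103081 + 0.066712) = 2.273718
dt = 2.273718 - 2.259 = 0.014718

0.014718
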